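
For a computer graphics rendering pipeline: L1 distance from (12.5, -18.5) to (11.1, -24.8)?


|12.5-11.1| + |(-18.5)-(-24.8)| = 1.4 + 6.3 = 7.7

7.7


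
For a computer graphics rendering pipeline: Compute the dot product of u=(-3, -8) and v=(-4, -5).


u . v = u_x*v_x + u_y*v_y = (-3)*(-4) + (-8)*(-5)
= 12 + 40 = 52

52


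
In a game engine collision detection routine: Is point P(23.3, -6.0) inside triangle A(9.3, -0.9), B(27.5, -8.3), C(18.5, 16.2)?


Cross products: AB x AP = 10.78, BC x BP = 82.2, CA x CP = 286.32
All same sign? yes

Yes, inside


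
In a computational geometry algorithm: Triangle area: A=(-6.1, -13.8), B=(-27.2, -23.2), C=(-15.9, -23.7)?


Area = |x_A(y_B-y_C) + x_B(y_C-y_A) + x_C(y_A-y_B)|/2
= |(-3.05) + 269.28 + (-149.46)|/2
= 116.77/2 = 58.385

58.385


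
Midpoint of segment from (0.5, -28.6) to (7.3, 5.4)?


M = ((0.5+7.3)/2, ((-28.6)+5.4)/2)
= (3.9, -11.6)

(3.9, -11.6)


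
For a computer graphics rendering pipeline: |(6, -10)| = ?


|u| = sqrt(6^2 + (-10)^2) = sqrt(136) = 11.6619

11.6619


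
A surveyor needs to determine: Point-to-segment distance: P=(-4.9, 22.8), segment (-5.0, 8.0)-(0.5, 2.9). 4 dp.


Project P onto AB: t = 0 (clamped to [0,1])
Closest point on segment: (-5, 8)
Distance: 14.8003

14.8003


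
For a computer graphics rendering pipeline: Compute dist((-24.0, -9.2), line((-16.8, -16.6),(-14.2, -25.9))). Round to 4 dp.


|cross product| = 47.72
|line direction| = sqrt(93.25) = 9.6566
Distance = 47.72/sqrt(93.25) = 4.9417

4.9417


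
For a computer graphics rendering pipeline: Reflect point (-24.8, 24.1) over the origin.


Reflection over origin: (x,y) -> (-x,-y)
(-24.8, 24.1) -> (24.8, -24.1)

(24.8, -24.1)


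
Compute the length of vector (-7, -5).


|u| = sqrt((-7)^2 + (-5)^2) = sqrt(74) = 8.6023

8.6023


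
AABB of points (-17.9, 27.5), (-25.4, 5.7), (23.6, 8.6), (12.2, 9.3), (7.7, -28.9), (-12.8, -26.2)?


x range: [-25.4, 23.6]
y range: [-28.9, 27.5]
Bounding box: (-25.4,-28.9) to (23.6,27.5)

(-25.4,-28.9) to (23.6,27.5)


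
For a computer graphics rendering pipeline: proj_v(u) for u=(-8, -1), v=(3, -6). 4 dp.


u.v = -18, |v| = sqrt(45) = 6.7082
Scalar projection = u.v / |v| = -18 / sqrt(45) = -2.6833

-2.6833


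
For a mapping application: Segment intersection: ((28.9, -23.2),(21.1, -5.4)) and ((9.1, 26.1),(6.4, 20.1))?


Cross products: d1=251.91, d2=157.05, d3=-32.1, d4=62.76
d1*d2 < 0 and d3*d4 < 0? no

No, they don't intersect


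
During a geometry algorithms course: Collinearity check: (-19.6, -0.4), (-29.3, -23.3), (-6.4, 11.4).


Cross product: ((-29.3)-(-19.6))*(11.4-(-0.4)) - ((-23.3)-(-0.4))*((-6.4)-(-19.6))
= 187.82

No, not collinear


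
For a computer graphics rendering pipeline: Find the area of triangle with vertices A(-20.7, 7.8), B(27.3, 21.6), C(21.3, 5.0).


Area = |x_A(y_B-y_C) + x_B(y_C-y_A) + x_C(y_A-y_B)|/2
= |(-343.62) + (-76.44) + (-293.94)|/2
= 714/2 = 357

357


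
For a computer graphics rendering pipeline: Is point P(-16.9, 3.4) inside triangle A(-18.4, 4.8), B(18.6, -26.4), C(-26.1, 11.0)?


Cross products: AB x AP = -5, BC x BP = -4.36, CA x CP = -1.48
All same sign? yes

Yes, inside


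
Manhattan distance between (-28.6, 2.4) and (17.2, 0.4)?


|(-28.6)-17.2| + |2.4-0.4| = 45.8 + 2 = 47.8

47.8


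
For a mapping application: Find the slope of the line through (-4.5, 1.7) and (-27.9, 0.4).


slope = (y2-y1)/(x2-x1) = (0.4-1.7)/((-27.9)-(-4.5)) = (-1.3)/(-23.4) = 0.0556

0.0556


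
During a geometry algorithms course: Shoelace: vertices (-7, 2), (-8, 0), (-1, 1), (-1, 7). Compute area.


Shoelace sum: ((-7)*0 - (-8)*2) + ((-8)*1 - (-1)*0) + ((-1)*7 - (-1)*1) + ((-1)*2 - (-7)*7)
= 49
Area = |49|/2 = 24.5

24.5


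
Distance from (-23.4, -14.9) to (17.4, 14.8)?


dx=40.8, dy=29.7
d^2 = 40.8^2 + 29.7^2 = 2546.73
d = sqrt(2546.73) = 50.4651

50.4651


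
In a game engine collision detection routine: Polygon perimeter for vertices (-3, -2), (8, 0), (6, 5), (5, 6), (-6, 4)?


Sides: (-3, -2)->(8, 0): sqrt(125) = 11.18034, (8, 0)->(6, 5): sqrt(29) = 5.385165, (6, 5)->(5, 6): sqrt(2) = 1.414214, (5, 6)->(-6, 4): sqrt(125) = 11.18034, (-6, 4)->(-3, -2): sqrt(45) = 6.708204
Sum = 35.868263
Perimeter = 35.8683

35.8683


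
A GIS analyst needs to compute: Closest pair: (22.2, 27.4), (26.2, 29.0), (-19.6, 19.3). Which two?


d(P0,P1) = 4.3081, d(P0,P2) = 42.5776, d(P1,P2) = 46.8159
Closest: P0 and P1

Closest pair: (22.2, 27.4) and (26.2, 29.0), distance = 4.3081


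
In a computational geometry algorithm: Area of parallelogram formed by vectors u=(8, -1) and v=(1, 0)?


|u x v| = |8*0 - (-1)*1|
= |0 - (-1)| = 1

1


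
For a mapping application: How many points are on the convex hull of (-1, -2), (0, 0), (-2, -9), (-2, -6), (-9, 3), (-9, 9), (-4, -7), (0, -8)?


Convex hull vertices (CCW): (-9, 3), (-4, -7), (-2, -9), (0, -8), (0, 0), (-9, 9)
Count = 6

6


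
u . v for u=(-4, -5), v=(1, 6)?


u . v = u_x*v_x + u_y*v_y = (-4)*1 + (-5)*6
= (-4) + (-30) = -34

-34


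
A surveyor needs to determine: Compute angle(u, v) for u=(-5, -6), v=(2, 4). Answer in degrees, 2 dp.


u.v = -34, |u| = sqrt(61) = 7.8102, |v| = sqrt(20) = 4.4721
cos(theta) = u.v/(|u||v|) = -34/sqrt(1220) = -0.973417
theta = acos(-0.973417) = 166.76 degrees

166.76 degrees


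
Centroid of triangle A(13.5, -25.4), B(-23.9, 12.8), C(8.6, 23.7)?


Centroid = ((x_A+x_B+x_C)/3, (y_A+y_B+y_C)/3)
= ((13.5+(-23.9)+8.6)/3, ((-25.4)+12.8+23.7)/3)
= (-0.6, 3.7)

(-0.6, 3.7)


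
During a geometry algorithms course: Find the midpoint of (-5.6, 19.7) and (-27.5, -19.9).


M = (((-5.6)+(-27.5))/2, (19.7+(-19.9))/2)
= (-16.55, -0.1)

(-16.55, -0.1)


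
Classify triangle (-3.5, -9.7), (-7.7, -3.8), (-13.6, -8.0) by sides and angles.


Side lengths squared: AB^2=52.45, BC^2=52.45, CA^2=104.9
Sorted: [52.45, 52.45, 104.9]
By sides: Isosceles, By angles: Right

Isosceles, Right


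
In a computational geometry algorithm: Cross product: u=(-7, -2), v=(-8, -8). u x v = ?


u x v = u_x*v_y - u_y*v_x = (-7)*(-8) - (-2)*(-8)
= 56 - 16 = 40

40


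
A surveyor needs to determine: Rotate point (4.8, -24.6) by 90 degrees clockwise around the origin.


90° CW: (x,y) -> (y, -x)
(4.8,-24.6) -> (-24.6, -4.8)

(-24.6, -4.8)


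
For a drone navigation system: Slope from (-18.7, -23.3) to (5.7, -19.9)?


slope = (y2-y1)/(x2-x1) = ((-19.9)-(-23.3))/(5.7-(-18.7)) = 3.4/24.4 = 0.1393

0.1393


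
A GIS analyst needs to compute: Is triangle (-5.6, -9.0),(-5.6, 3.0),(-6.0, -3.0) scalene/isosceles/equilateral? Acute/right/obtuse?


Side lengths squared: AB^2=144, BC^2=36.16, CA^2=36.16
Sorted: [36.16, 36.16, 144]
By sides: Isosceles, By angles: Obtuse

Isosceles, Obtuse


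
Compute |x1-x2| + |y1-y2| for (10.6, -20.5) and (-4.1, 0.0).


|10.6-(-4.1)| + |(-20.5)-0| = 14.7 + 20.5 = 35.2

35.2


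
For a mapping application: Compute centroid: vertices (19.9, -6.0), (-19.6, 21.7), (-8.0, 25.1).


Centroid = ((x_A+x_B+x_C)/3, (y_A+y_B+y_C)/3)
= ((19.9+(-19.6)+(-8))/3, ((-6)+21.7+25.1)/3)
= (-2.5667, 13.6)

(-2.5667, 13.6)


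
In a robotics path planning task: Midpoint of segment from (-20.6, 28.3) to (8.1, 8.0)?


M = (((-20.6)+8.1)/2, (28.3+8)/2)
= (-6.25, 18.15)

(-6.25, 18.15)


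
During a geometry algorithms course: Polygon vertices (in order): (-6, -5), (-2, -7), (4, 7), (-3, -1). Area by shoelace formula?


Shoelace sum: ((-6)*(-7) - (-2)*(-5)) + ((-2)*7 - 4*(-7)) + (4*(-1) - (-3)*7) + ((-3)*(-5) - (-6)*(-1))
= 72
Area = |72|/2 = 36

36


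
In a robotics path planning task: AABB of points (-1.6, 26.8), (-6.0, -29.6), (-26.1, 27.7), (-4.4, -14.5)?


x range: [-26.1, -1.6]
y range: [-29.6, 27.7]
Bounding box: (-26.1,-29.6) to (-1.6,27.7)

(-26.1,-29.6) to (-1.6,27.7)


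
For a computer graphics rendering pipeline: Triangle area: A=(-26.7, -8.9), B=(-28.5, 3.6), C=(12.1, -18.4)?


Area = |x_A(y_B-y_C) + x_B(y_C-y_A) + x_C(y_A-y_B)|/2
= |(-587.4) + 270.75 + (-151.25)|/2
= 467.9/2 = 233.95

233.95


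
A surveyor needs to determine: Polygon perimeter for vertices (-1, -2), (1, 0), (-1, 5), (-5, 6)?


Sides: (-1, -2)->(1, 0): sqrt(8) = 2.828427, (1, 0)->(-1, 5): sqrt(29) = 5.385165, (-1, 5)->(-5, 6): sqrt(17) = 4.123106, (-5, 6)->(-1, -2): sqrt(80) = 8.944272
Sum = 21.28097
Perimeter = 21.281

21.281


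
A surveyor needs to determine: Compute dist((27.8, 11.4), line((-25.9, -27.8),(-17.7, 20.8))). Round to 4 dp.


|cross product| = 2288.38
|line direction| = sqrt(2429.2) = 49.2869
Distance = 2288.38/sqrt(2429.2) = 46.4298

46.4298


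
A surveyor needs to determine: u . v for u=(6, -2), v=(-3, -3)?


u . v = u_x*v_x + u_y*v_y = 6*(-3) + (-2)*(-3)
= (-18) + 6 = -12

-12


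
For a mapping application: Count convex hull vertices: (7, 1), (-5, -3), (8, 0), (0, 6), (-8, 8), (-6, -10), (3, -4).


Convex hull vertices (CCW): (-8, 8), (-6, -10), (3, -4), (8, 0), (7, 1), (0, 6)
Count = 6

6


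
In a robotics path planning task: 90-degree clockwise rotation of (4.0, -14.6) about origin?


90° CW: (x,y) -> (y, -x)
(4,-14.6) -> (-14.6, -4)

(-14.6, -4)


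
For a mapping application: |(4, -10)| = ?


|u| = sqrt(4^2 + (-10)^2) = sqrt(116) = 10.7703

10.7703


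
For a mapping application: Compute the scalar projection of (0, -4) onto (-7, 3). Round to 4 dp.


u.v = -12, |v| = sqrt(58) = 7.6158
Scalar projection = u.v / |v| = -12 / sqrt(58) = -1.5757

-1.5757


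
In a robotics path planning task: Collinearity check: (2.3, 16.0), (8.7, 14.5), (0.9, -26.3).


Cross product: (8.7-2.3)*((-26.3)-16) - (14.5-16)*(0.9-2.3)
= -272.82

No, not collinear


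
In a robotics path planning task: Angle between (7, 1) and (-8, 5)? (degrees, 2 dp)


u.v = -51, |u| = sqrt(50) = 7.0711, |v| = sqrt(89) = 9.434
cos(theta) = u.v/(|u||v|) = -51/sqrt(4450) = -0.764522
theta = acos(-0.764522) = 139.86 degrees

139.86 degrees


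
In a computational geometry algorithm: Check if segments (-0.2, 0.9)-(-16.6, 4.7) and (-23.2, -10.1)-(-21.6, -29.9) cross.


Cross products: d1=473, d2=154.36, d3=267.8, d4=586.44
d1*d2 < 0 and d3*d4 < 0? no

No, they don't intersect


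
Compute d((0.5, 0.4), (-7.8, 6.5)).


dx=-8.3, dy=6.1
d^2 = (-8.3)^2 + 6.1^2 = 106.1
d = sqrt(106.1) = 10.3005

10.3005


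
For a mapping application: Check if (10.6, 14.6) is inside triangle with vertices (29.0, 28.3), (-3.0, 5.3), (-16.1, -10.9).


Cross products: AB x AP = 15.2, BC x BP = 98.49, CA x CP = 103.41
All same sign? yes

Yes, inside


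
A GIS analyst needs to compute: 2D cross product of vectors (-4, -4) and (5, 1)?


u x v = u_x*v_y - u_y*v_x = (-4)*1 - (-4)*5
= (-4) - (-20) = 16

16


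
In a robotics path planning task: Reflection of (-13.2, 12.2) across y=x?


Reflection over y=x: (x,y) -> (y,x)
(-13.2, 12.2) -> (12.2, -13.2)

(12.2, -13.2)


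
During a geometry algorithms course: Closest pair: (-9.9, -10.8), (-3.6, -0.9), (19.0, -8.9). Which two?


d(P0,P1) = 11.7346, d(P0,P2) = 28.9624, d(P1,P2) = 23.9742
Closest: P0 and P1

Closest pair: (-9.9, -10.8) and (-3.6, -0.9), distance = 11.7346


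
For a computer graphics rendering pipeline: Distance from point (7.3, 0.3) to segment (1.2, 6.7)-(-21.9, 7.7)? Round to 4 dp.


Project P onto AB: t = 0 (clamped to [0,1])
Closest point on segment: (1.2, 6.7)
Distance: 8.8414

8.8414


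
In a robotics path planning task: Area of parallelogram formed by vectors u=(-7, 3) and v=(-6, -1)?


|u x v| = |(-7)*(-1) - 3*(-6)|
= |7 - (-18)| = 25

25


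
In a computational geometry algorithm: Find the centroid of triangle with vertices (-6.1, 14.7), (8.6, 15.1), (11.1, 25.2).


Centroid = ((x_A+x_B+x_C)/3, (y_A+y_B+y_C)/3)
= (((-6.1)+8.6+11.1)/3, (14.7+15.1+25.2)/3)
= (4.5333, 18.3333)

(4.5333, 18.3333)


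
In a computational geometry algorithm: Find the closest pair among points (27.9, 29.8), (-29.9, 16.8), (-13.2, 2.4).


d(P0,P1) = 59.2439, d(P0,P2) = 49.3961, d(P1,P2) = 22.0511
Closest: P1 and P2

Closest pair: (-29.9, 16.8) and (-13.2, 2.4), distance = 22.0511


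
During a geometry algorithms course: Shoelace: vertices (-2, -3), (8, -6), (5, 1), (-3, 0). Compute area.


Shoelace sum: ((-2)*(-6) - 8*(-3)) + (8*1 - 5*(-6)) + (5*0 - (-3)*1) + ((-3)*(-3) - (-2)*0)
= 86
Area = |86|/2 = 43

43


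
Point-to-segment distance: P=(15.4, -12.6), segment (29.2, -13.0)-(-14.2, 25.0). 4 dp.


Project P onto AB: t = 0.1846 (clamped to [0,1])
Closest point on segment: (21.1903, -5.9869)
Distance: 8.7898

8.7898


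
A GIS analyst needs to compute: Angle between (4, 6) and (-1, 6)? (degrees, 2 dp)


u.v = 32, |u| = sqrt(52) = 7.2111, |v| = sqrt(37) = 6.0828
cos(theta) = u.v/(|u||v|) = 32/sqrt(1924) = 0.729537
theta = acos(0.729537) = 43.15 degrees

43.15 degrees


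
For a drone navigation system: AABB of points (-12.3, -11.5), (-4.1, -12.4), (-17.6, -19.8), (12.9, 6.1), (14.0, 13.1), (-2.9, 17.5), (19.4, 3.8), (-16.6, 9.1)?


x range: [-17.6, 19.4]
y range: [-19.8, 17.5]
Bounding box: (-17.6,-19.8) to (19.4,17.5)

(-17.6,-19.8) to (19.4,17.5)


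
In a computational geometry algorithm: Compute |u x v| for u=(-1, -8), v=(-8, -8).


|u x v| = |(-1)*(-8) - (-8)*(-8)|
= |8 - 64| = 56

56


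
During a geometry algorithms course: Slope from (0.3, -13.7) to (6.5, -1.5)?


slope = (y2-y1)/(x2-x1) = ((-1.5)-(-13.7))/(6.5-0.3) = 12.2/6.2 = 1.9677

1.9677


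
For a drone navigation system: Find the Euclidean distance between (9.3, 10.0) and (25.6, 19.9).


dx=16.3, dy=9.9
d^2 = 16.3^2 + 9.9^2 = 363.7
d = sqrt(363.7) = 19.0709

19.0709


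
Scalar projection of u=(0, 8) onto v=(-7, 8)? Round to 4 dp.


u.v = 64, |v| = sqrt(113) = 10.6301
Scalar projection = u.v / |v| = 64 / sqrt(113) = 6.0206

6.0206


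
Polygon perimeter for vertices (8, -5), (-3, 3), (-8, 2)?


Sides: (8, -5)->(-3, 3): sqrt(185) = 13.601471, (-3, 3)->(-8, 2): sqrt(26) = 5.09902, (-8, 2)->(8, -5): sqrt(305) = 17.464249
Sum = 36.16474
Perimeter = 36.1647

36.1647


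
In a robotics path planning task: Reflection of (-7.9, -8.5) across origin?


Reflection over origin: (x,y) -> (-x,-y)
(-7.9, -8.5) -> (7.9, 8.5)

(7.9, 8.5)


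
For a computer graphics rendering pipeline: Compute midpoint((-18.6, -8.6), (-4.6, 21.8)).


M = (((-18.6)+(-4.6))/2, ((-8.6)+21.8)/2)
= (-11.6, 6.6)

(-11.6, 6.6)


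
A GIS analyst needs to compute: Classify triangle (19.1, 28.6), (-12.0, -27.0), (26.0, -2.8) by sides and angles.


Side lengths squared: AB^2=4058.57, BC^2=2029.64, CA^2=1033.57
Sorted: [1033.57, 2029.64, 4058.57]
By sides: Scalene, By angles: Obtuse

Scalene, Obtuse


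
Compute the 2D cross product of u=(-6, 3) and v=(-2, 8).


u x v = u_x*v_y - u_y*v_x = (-6)*8 - 3*(-2)
= (-48) - (-6) = -42

-42


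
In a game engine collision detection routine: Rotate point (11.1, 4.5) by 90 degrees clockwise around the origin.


90° CW: (x,y) -> (y, -x)
(11.1,4.5) -> (4.5, -11.1)

(4.5, -11.1)


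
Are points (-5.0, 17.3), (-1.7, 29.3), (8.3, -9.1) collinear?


Cross product: ((-1.7)-(-5))*((-9.1)-17.3) - (29.3-17.3)*(8.3-(-5))
= -246.72

No, not collinear


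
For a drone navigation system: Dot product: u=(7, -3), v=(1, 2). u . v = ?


u . v = u_x*v_x + u_y*v_y = 7*1 + (-3)*2
= 7 + (-6) = 1

1


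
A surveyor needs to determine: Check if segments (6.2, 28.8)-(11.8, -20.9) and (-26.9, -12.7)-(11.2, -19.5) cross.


Cross products: d1=1806.23, d2=-49.26, d3=-1877.47, d4=-21.98
d1*d2 < 0 and d3*d4 < 0? no

No, they don't intersect


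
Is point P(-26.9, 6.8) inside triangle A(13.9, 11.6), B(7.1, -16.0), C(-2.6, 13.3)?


Cross products: AB x AP = -1093.44, BC x BP = 775.04, CA x CP = -148.56
All same sign? no

No, outside


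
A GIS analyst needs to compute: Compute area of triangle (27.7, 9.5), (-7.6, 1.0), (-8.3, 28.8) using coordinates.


Area = |x_A(y_B-y_C) + x_B(y_C-y_A) + x_C(y_A-y_B)|/2
= |(-770.06) + (-146.68) + (-70.55)|/2
= 987.29/2 = 493.645

493.645


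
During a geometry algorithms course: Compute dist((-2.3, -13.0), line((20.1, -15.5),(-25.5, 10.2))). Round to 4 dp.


|cross product| = 461.68
|line direction| = sqrt(2739.85) = 52.3436
Distance = 461.68/sqrt(2739.85) = 8.8202

8.8202


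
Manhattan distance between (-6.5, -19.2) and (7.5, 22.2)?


|(-6.5)-7.5| + |(-19.2)-22.2| = 14 + 41.4 = 55.4

55.4


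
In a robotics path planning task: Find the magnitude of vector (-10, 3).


|u| = sqrt((-10)^2 + 3^2) = sqrt(109) = 10.4403

10.4403


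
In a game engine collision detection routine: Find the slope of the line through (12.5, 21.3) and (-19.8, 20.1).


slope = (y2-y1)/(x2-x1) = (20.1-21.3)/((-19.8)-12.5) = (-1.2)/(-32.3) = 0.0372

0.0372


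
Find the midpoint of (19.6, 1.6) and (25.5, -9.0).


M = ((19.6+25.5)/2, (1.6+(-9))/2)
= (22.55, -3.7)

(22.55, -3.7)


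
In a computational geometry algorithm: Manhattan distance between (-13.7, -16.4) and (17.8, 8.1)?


|(-13.7)-17.8| + |(-16.4)-8.1| = 31.5 + 24.5 = 56

56


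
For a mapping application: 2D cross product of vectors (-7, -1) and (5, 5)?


u x v = u_x*v_y - u_y*v_x = (-7)*5 - (-1)*5
= (-35) - (-5) = -30

-30


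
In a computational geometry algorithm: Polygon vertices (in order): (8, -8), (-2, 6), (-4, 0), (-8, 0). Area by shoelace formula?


Shoelace sum: (8*6 - (-2)*(-8)) + ((-2)*0 - (-4)*6) + ((-4)*0 - (-8)*0) + ((-8)*(-8) - 8*0)
= 120
Area = |120|/2 = 60

60


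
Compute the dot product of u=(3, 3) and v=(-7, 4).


u . v = u_x*v_x + u_y*v_y = 3*(-7) + 3*4
= (-21) + 12 = -9

-9


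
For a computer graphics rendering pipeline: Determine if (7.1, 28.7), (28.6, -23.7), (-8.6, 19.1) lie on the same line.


Cross product: (28.6-7.1)*(19.1-28.7) - ((-23.7)-28.7)*((-8.6)-7.1)
= -1029.08

No, not collinear


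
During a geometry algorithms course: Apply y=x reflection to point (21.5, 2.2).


Reflection over y=x: (x,y) -> (y,x)
(21.5, 2.2) -> (2.2, 21.5)

(2.2, 21.5)


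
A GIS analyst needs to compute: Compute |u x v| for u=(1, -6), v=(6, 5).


|u x v| = |1*5 - (-6)*6|
= |5 - (-36)| = 41

41


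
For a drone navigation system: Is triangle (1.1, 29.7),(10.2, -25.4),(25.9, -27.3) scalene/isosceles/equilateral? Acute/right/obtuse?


Side lengths squared: AB^2=3118.82, BC^2=250.1, CA^2=3864.04
Sorted: [250.1, 3118.82, 3864.04]
By sides: Scalene, By angles: Obtuse

Scalene, Obtuse


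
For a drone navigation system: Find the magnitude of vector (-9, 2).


|u| = sqrt((-9)^2 + 2^2) = sqrt(85) = 9.2195

9.2195


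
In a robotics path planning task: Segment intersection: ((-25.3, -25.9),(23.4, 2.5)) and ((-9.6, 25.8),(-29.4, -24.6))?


Cross products: d1=232.38, d2=2124.54, d3=2071.91, d4=179.75
d1*d2 < 0 and d3*d4 < 0? no

No, they don't intersect


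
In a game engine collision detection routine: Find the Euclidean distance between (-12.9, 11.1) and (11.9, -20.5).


dx=24.8, dy=-31.6
d^2 = 24.8^2 + (-31.6)^2 = 1613.6
d = sqrt(1613.6) = 40.1696

40.1696


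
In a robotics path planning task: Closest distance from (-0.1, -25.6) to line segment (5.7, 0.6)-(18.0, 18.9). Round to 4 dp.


Project P onto AB: t = 0 (clamped to [0,1])
Closest point on segment: (5.7, 0.6)
Distance: 26.8343

26.8343


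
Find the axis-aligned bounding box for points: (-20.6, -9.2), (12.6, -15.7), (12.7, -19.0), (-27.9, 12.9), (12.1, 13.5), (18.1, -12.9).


x range: [-27.9, 18.1]
y range: [-19, 13.5]
Bounding box: (-27.9,-19) to (18.1,13.5)

(-27.9,-19) to (18.1,13.5)


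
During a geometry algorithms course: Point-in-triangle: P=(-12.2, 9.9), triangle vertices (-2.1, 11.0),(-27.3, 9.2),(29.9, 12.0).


Cross products: AB x AP = 9.54, BC x BP = -2.24, CA x CP = 25.1
All same sign? no

No, outside


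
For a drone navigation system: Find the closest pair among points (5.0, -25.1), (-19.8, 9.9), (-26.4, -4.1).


d(P0,P1) = 42.8957, d(P0,P2) = 37.7751, d(P1,P2) = 15.4777
Closest: P1 and P2

Closest pair: (-19.8, 9.9) and (-26.4, -4.1), distance = 15.4777


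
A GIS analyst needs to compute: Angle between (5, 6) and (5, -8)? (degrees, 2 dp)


u.v = -23, |u| = sqrt(61) = 7.8102, |v| = sqrt(89) = 9.434
cos(theta) = u.v/(|u||v|) = -23/sqrt(5429) = -0.312153
theta = acos(-0.312153) = 108.19 degrees

108.19 degrees


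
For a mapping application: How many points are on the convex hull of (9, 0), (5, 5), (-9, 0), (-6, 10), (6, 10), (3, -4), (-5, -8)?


Convex hull vertices (CCW): (-9, 0), (-5, -8), (3, -4), (9, 0), (6, 10), (-6, 10)
Count = 6

6


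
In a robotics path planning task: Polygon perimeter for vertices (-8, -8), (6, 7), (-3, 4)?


Sides: (-8, -8)->(6, 7): sqrt(421) = 20.518285, (6, 7)->(-3, 4): sqrt(90) = 9.486833, (-3, 4)->(-8, -8): sqrt(169) = 13
Sum = 43.005118
Perimeter = 43.0051

43.0051


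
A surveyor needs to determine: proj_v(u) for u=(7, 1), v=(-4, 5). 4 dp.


u.v = -23, |v| = sqrt(41) = 6.4031
Scalar projection = u.v / |v| = -23 / sqrt(41) = -3.592

-3.592


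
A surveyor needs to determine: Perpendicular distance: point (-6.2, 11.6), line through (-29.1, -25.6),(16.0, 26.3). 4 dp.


|cross product| = 489.21
|line direction| = sqrt(4727.62) = 68.7577
Distance = 489.21/sqrt(4727.62) = 7.115

7.115


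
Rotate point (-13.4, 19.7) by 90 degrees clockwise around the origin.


90° CW: (x,y) -> (y, -x)
(-13.4,19.7) -> (19.7, 13.4)

(19.7, 13.4)


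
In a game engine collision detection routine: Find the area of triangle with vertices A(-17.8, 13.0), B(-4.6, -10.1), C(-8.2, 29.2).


Area = |x_A(y_B-y_C) + x_B(y_C-y_A) + x_C(y_A-y_B)|/2
= |699.54 + (-74.52) + (-189.42)|/2
= 435.6/2 = 217.8

217.8


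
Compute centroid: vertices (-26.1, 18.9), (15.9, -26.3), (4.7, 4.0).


Centroid = ((x_A+x_B+x_C)/3, (y_A+y_B+y_C)/3)
= (((-26.1)+15.9+4.7)/3, (18.9+(-26.3)+4)/3)
= (-1.8333, -1.1333)

(-1.8333, -1.1333)


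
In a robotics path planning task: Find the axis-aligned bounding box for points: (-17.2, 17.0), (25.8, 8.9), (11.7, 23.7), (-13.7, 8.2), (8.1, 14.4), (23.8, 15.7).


x range: [-17.2, 25.8]
y range: [8.2, 23.7]
Bounding box: (-17.2,8.2) to (25.8,23.7)

(-17.2,8.2) to (25.8,23.7)


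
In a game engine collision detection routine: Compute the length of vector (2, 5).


|u| = sqrt(2^2 + 5^2) = sqrt(29) = 5.3852

5.3852


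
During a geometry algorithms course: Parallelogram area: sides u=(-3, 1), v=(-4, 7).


|u x v| = |(-3)*7 - 1*(-4)|
= |(-21) - (-4)| = 17

17


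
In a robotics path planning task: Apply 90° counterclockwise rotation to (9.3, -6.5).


90° CCW: (x,y) -> (-y, x)
(9.3,-6.5) -> (6.5, 9.3)

(6.5, 9.3)


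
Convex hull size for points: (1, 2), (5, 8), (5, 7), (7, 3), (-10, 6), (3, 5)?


Convex hull vertices (CCW): (-10, 6), (1, 2), (7, 3), (5, 8)
Count = 4

4


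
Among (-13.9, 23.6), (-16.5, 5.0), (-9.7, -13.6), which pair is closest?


d(P0,P1) = 18.7808, d(P0,P2) = 37.4363, d(P1,P2) = 19.804
Closest: P0 and P1

Closest pair: (-13.9, 23.6) and (-16.5, 5.0), distance = 18.7808


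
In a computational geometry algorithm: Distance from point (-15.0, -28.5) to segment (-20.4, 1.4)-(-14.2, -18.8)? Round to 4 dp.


Project P onto AB: t = 1 (clamped to [0,1])
Closest point on segment: (-14.2, -18.8)
Distance: 9.7329

9.7329


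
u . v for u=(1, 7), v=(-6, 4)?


u . v = u_x*v_x + u_y*v_y = 1*(-6) + 7*4
= (-6) + 28 = 22

22


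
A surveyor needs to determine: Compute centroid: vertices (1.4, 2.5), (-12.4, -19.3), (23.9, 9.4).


Centroid = ((x_A+x_B+x_C)/3, (y_A+y_B+y_C)/3)
= ((1.4+(-12.4)+23.9)/3, (2.5+(-19.3)+9.4)/3)
= (4.3, -2.4667)

(4.3, -2.4667)


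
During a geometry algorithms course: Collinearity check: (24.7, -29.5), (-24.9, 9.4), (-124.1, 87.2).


Cross product: ((-24.9)-24.7)*(87.2-(-29.5)) - (9.4-(-29.5))*((-124.1)-24.7)
= 0

Yes, collinear


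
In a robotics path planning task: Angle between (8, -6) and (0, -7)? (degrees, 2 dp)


u.v = 42, |u| = sqrt(100) = 10, |v| = sqrt(49) = 7
cos(theta) = u.v/(|u||v|) = 42/sqrt(4900) = 0.6
theta = acos(0.6) = 53.13 degrees

53.13 degrees


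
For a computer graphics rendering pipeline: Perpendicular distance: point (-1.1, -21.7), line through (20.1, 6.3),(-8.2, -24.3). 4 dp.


|cross product| = 143.68
|line direction| = sqrt(1737.25) = 41.6803
Distance = 143.68/sqrt(1737.25) = 3.4472

3.4472


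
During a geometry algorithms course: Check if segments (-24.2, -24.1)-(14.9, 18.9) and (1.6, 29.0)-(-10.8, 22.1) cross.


Cross products: d1=480.42, d2=217.01, d3=966.81, d4=1230.22
d1*d2 < 0 and d3*d4 < 0? no

No, they don't intersect


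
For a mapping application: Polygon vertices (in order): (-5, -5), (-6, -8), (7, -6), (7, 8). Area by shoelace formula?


Shoelace sum: ((-5)*(-8) - (-6)*(-5)) + ((-6)*(-6) - 7*(-8)) + (7*8 - 7*(-6)) + (7*(-5) - (-5)*8)
= 205
Area = |205|/2 = 102.5

102.5


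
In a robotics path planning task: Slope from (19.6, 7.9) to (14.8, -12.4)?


slope = (y2-y1)/(x2-x1) = ((-12.4)-7.9)/(14.8-19.6) = (-20.3)/(-4.8) = 4.2292

4.2292


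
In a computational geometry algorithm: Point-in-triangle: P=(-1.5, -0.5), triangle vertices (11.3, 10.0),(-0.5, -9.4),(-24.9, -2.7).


Cross products: AB x AP = -124.42, BC x BP = -210.46, CA x CP = -217.54
All same sign? yes

Yes, inside


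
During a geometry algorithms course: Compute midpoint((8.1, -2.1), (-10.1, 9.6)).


M = ((8.1+(-10.1))/2, ((-2.1)+9.6)/2)
= (-1, 3.75)

(-1, 3.75)


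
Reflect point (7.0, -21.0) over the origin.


Reflection over origin: (x,y) -> (-x,-y)
(7, -21) -> (-7, 21)

(-7, 21)


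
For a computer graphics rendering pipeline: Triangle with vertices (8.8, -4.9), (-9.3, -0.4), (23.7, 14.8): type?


Side lengths squared: AB^2=347.86, BC^2=1320.04, CA^2=610.1
Sorted: [347.86, 610.1, 1320.04]
By sides: Scalene, By angles: Obtuse

Scalene, Obtuse


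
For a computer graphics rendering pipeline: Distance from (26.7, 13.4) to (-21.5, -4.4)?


dx=-48.2, dy=-17.8
d^2 = (-48.2)^2 + (-17.8)^2 = 2640.08
d = sqrt(2640.08) = 51.3817

51.3817


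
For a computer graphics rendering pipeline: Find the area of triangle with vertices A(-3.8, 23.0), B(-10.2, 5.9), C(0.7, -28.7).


Area = |x_A(y_B-y_C) + x_B(y_C-y_A) + x_C(y_A-y_B)|/2
= |(-131.48) + 527.34 + 11.97|/2
= 407.83/2 = 203.915

203.915


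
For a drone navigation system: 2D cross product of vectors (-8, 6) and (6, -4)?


u x v = u_x*v_y - u_y*v_x = (-8)*(-4) - 6*6
= 32 - 36 = -4

-4


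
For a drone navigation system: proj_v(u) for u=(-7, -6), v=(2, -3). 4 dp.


u.v = 4, |v| = sqrt(13) = 3.6056
Scalar projection = u.v / |v| = 4 / sqrt(13) = 1.1094

1.1094


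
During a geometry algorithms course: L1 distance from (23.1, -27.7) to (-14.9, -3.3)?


|23.1-(-14.9)| + |(-27.7)-(-3.3)| = 38 + 24.4 = 62.4

62.4


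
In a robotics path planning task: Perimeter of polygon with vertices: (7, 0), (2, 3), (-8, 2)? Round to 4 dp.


Sides: (7, 0)->(2, 3): sqrt(34) = 5.830952, (2, 3)->(-8, 2): sqrt(101) = 10.049876, (-8, 2)->(7, 0): sqrt(229) = 15.132746
Sum = 31.013574
Perimeter = 31.0136

31.0136


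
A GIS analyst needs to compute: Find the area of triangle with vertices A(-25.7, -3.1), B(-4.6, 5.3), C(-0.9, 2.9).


Area = |x_A(y_B-y_C) + x_B(y_C-y_A) + x_C(y_A-y_B)|/2
= |(-61.68) + (-27.6) + 7.56|/2
= 81.72/2 = 40.86

40.86


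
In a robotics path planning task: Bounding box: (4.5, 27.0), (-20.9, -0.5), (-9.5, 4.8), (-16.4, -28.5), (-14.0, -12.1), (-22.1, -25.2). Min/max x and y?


x range: [-22.1, 4.5]
y range: [-28.5, 27]
Bounding box: (-22.1,-28.5) to (4.5,27)

(-22.1,-28.5) to (4.5,27)


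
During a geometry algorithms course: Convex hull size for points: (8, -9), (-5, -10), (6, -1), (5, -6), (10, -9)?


Convex hull vertices (CCW): (-5, -10), (10, -9), (6, -1)
Count = 3

3


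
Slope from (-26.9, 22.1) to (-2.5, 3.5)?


slope = (y2-y1)/(x2-x1) = (3.5-22.1)/((-2.5)-(-26.9)) = (-18.6)/24.4 = -0.7623

-0.7623


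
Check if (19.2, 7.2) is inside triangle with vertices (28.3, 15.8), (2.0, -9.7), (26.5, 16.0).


Cross products: AB x AP = -5.87, BC x BP = -27.99, CA x CP = -17.3
All same sign? yes

Yes, inside


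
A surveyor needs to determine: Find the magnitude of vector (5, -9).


|u| = sqrt(5^2 + (-9)^2) = sqrt(106) = 10.2956

10.2956


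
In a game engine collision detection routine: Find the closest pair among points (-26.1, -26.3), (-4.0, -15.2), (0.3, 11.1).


d(P0,P1) = 24.731, d(P0,P2) = 45.779, d(P1,P2) = 26.6492
Closest: P0 and P1

Closest pair: (-26.1, -26.3) and (-4.0, -15.2), distance = 24.731


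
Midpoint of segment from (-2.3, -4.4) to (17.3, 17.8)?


M = (((-2.3)+17.3)/2, ((-4.4)+17.8)/2)
= (7.5, 6.7)

(7.5, 6.7)


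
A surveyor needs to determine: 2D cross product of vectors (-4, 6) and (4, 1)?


u x v = u_x*v_y - u_y*v_x = (-4)*1 - 6*4
= (-4) - 24 = -28

-28


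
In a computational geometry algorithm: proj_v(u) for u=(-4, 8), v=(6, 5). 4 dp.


u.v = 16, |v| = sqrt(61) = 7.8102
Scalar projection = u.v / |v| = 16 / sqrt(61) = 2.0486

2.0486


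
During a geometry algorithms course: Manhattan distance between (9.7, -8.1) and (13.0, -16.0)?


|9.7-13| + |(-8.1)-(-16)| = 3.3 + 7.9 = 11.2

11.2


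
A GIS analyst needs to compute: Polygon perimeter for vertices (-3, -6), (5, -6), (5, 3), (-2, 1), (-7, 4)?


Sides: (-3, -6)->(5, -6): sqrt(64) = 8, (5, -6)->(5, 3): sqrt(81) = 9, (5, 3)->(-2, 1): sqrt(53) = 7.28011, (-2, 1)->(-7, 4): sqrt(34) = 5.830952, (-7, 4)->(-3, -6): sqrt(116) = 10.77033
Sum = 40.881392
Perimeter = 40.8814

40.8814


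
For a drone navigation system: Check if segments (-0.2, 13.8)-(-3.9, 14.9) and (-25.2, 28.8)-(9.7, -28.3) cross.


Cross products: d1=904, d2=731.12, d3=-28, d4=144.88
d1*d2 < 0 and d3*d4 < 0? no

No, they don't intersect


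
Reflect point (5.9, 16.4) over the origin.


Reflection over origin: (x,y) -> (-x,-y)
(5.9, 16.4) -> (-5.9, -16.4)

(-5.9, -16.4)


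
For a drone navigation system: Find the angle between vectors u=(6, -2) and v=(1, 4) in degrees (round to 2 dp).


u.v = -2, |u| = sqrt(40) = 6.3246, |v| = sqrt(17) = 4.1231
cos(theta) = u.v/(|u||v|) = -2/sqrt(680) = -0.076696
theta = acos(-0.076696) = 94.4 degrees

94.4 degrees


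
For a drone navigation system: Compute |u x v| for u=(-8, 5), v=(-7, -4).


|u x v| = |(-8)*(-4) - 5*(-7)|
= |32 - (-35)| = 67

67


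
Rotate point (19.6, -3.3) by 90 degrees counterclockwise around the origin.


90° CCW: (x,y) -> (-y, x)
(19.6,-3.3) -> (3.3, 19.6)

(3.3, 19.6)


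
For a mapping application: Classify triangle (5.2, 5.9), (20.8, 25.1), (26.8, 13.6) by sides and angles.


Side lengths squared: AB^2=612, BC^2=168.25, CA^2=525.85
Sorted: [168.25, 525.85, 612]
By sides: Scalene, By angles: Acute

Scalene, Acute


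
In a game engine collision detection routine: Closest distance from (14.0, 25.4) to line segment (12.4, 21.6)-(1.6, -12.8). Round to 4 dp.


Project P onto AB: t = 0 (clamped to [0,1])
Closest point on segment: (12.4, 21.6)
Distance: 4.1231

4.1231


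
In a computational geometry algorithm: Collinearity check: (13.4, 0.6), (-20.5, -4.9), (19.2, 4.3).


Cross product: ((-20.5)-13.4)*(4.3-0.6) - ((-4.9)-0.6)*(19.2-13.4)
= -93.53

No, not collinear


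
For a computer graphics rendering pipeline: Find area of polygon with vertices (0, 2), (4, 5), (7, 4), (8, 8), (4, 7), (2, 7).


Shoelace sum: (0*5 - 4*2) + (4*4 - 7*5) + (7*8 - 8*4) + (8*7 - 4*8) + (4*7 - 2*7) + (2*2 - 0*7)
= 39
Area = |39|/2 = 19.5

19.5


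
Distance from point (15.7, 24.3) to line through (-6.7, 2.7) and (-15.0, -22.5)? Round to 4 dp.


|cross product| = 385.2
|line direction| = sqrt(703.93) = 26.5317
Distance = 385.2/sqrt(703.93) = 14.5185

14.5185


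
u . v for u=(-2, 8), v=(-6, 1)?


u . v = u_x*v_x + u_y*v_y = (-2)*(-6) + 8*1
= 12 + 8 = 20

20


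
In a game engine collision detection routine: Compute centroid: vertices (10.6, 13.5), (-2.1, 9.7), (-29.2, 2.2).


Centroid = ((x_A+x_B+x_C)/3, (y_A+y_B+y_C)/3)
= ((10.6+(-2.1)+(-29.2))/3, (13.5+9.7+2.2)/3)
= (-6.9, 8.4667)

(-6.9, 8.4667)


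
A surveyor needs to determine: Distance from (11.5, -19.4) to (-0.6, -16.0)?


dx=-12.1, dy=3.4
d^2 = (-12.1)^2 + 3.4^2 = 157.97
d = sqrt(157.97) = 12.5686

12.5686


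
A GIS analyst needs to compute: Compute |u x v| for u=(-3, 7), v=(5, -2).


|u x v| = |(-3)*(-2) - 7*5|
= |6 - 35| = 29

29


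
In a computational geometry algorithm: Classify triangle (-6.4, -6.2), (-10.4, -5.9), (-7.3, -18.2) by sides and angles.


Side lengths squared: AB^2=16.09, BC^2=160.9, CA^2=144.81
Sorted: [16.09, 144.81, 160.9]
By sides: Scalene, By angles: Right

Scalene, Right


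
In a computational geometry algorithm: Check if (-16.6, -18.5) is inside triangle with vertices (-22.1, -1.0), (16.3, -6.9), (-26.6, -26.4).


Cross products: AB x AP = -639.55, BC x BP = -143.91, CA x CP = -218.45
All same sign? yes

Yes, inside


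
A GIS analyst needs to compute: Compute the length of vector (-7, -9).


|u| = sqrt((-7)^2 + (-9)^2) = sqrt(130) = 11.4018

11.4018


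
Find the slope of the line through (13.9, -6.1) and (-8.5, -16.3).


slope = (y2-y1)/(x2-x1) = ((-16.3)-(-6.1))/((-8.5)-13.9) = (-10.2)/(-22.4) = 0.4554

0.4554


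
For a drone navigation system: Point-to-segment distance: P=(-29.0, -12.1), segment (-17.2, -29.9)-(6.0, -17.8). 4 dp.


Project P onto AB: t = 0 (clamped to [0,1])
Closest point on segment: (-17.2, -29.9)
Distance: 21.356

21.356


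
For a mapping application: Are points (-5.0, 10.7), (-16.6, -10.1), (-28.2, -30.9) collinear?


Cross product: ((-16.6)-(-5))*((-30.9)-10.7) - ((-10.1)-10.7)*((-28.2)-(-5))
= 0

Yes, collinear


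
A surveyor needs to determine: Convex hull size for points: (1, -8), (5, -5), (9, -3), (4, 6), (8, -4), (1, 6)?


Convex hull vertices (CCW): (1, -8), (8, -4), (9, -3), (4, 6), (1, 6)
Count = 5

5


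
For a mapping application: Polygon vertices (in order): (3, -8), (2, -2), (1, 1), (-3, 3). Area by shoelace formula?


Shoelace sum: (3*(-2) - 2*(-8)) + (2*1 - 1*(-2)) + (1*3 - (-3)*1) + ((-3)*(-8) - 3*3)
= 35
Area = |35|/2 = 17.5

17.5


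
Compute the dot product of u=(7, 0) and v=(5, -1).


u . v = u_x*v_x + u_y*v_y = 7*5 + 0*(-1)
= 35 + 0 = 35

35


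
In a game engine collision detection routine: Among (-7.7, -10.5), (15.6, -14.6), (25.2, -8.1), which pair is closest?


d(P0,P1) = 23.658, d(P0,P2) = 32.9874, d(P1,P2) = 11.5935
Closest: P1 and P2

Closest pair: (15.6, -14.6) and (25.2, -8.1), distance = 11.5935


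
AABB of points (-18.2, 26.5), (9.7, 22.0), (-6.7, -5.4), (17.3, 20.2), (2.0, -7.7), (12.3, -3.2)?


x range: [-18.2, 17.3]
y range: [-7.7, 26.5]
Bounding box: (-18.2,-7.7) to (17.3,26.5)

(-18.2,-7.7) to (17.3,26.5)


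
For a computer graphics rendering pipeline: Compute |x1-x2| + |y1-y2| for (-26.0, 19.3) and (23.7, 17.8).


|(-26)-23.7| + |19.3-17.8| = 49.7 + 1.5 = 51.2

51.2


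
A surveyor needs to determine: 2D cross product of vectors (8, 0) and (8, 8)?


u x v = u_x*v_y - u_y*v_x = 8*8 - 0*8
= 64 - 0 = 64

64


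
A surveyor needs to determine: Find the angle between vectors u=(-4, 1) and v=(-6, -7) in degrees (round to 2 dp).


u.v = 17, |u| = sqrt(17) = 4.1231, |v| = sqrt(85) = 9.2195
cos(theta) = u.v/(|u||v|) = 17/sqrt(1445) = 0.447214
theta = acos(0.447214) = 63.43 degrees

63.43 degrees


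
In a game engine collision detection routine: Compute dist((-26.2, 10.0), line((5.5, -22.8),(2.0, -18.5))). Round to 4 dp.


|cross product| = 21.51
|line direction| = sqrt(30.74) = 5.5444
Distance = 21.51/sqrt(30.74) = 3.8796

3.8796


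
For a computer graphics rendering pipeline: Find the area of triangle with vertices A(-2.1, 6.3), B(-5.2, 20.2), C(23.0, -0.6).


Area = |x_A(y_B-y_C) + x_B(y_C-y_A) + x_C(y_A-y_B)|/2
= |(-43.68) + 35.88 + (-319.7)|/2
= 327.5/2 = 163.75

163.75


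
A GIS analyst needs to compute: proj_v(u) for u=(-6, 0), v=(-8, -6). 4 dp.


u.v = 48, |v| = sqrt(100) = 10
Scalar projection = u.v / |v| = 48 / sqrt(100) = 4.8

4.8


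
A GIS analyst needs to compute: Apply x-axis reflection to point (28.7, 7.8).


Reflection over x-axis: (x,y) -> (x,-y)
(28.7, 7.8) -> (28.7, -7.8)

(28.7, -7.8)


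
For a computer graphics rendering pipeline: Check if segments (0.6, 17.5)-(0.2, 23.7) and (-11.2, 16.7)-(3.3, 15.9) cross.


Cross products: d1=21.04, d2=110.62, d3=73.48, d4=-16.1
d1*d2 < 0 and d3*d4 < 0? no

No, they don't intersect


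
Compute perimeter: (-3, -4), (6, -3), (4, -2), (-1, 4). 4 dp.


Sides: (-3, -4)->(6, -3): sqrt(82) = 9.055385, (6, -3)->(4, -2): sqrt(5) = 2.236068, (4, -2)->(-1, 4): sqrt(61) = 7.81025, (-1, 4)->(-3, -4): sqrt(68) = 8.246211
Sum = 27.347914
Perimeter = 27.3479

27.3479


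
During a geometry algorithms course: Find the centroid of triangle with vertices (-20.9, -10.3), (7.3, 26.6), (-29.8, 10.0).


Centroid = ((x_A+x_B+x_C)/3, (y_A+y_B+y_C)/3)
= (((-20.9)+7.3+(-29.8))/3, ((-10.3)+26.6+10)/3)
= (-14.4667, 8.7667)

(-14.4667, 8.7667)


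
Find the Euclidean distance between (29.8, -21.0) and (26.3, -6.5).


dx=-3.5, dy=14.5
d^2 = (-3.5)^2 + 14.5^2 = 222.5
d = sqrt(222.5) = 14.9164

14.9164


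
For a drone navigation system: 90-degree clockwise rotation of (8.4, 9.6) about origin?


90° CW: (x,y) -> (y, -x)
(8.4,9.6) -> (9.6, -8.4)

(9.6, -8.4)


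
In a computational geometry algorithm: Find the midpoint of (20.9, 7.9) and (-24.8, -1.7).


M = ((20.9+(-24.8))/2, (7.9+(-1.7))/2)
= (-1.95, 3.1)

(-1.95, 3.1)


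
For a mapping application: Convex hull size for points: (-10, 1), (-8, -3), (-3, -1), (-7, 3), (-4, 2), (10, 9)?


Convex hull vertices (CCW): (-10, 1), (-8, -3), (-3, -1), (10, 9), (-7, 3)
Count = 5

5


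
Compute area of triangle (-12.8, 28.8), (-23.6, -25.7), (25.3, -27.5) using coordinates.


Area = |x_A(y_B-y_C) + x_B(y_C-y_A) + x_C(y_A-y_B)|/2
= |(-23.04) + 1328.68 + 1378.85|/2
= 2684.49/2 = 1342.245

1342.245


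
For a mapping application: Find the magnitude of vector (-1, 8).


|u| = sqrt((-1)^2 + 8^2) = sqrt(65) = 8.0623

8.0623


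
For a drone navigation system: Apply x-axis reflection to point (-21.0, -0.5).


Reflection over x-axis: (x,y) -> (x,-y)
(-21, -0.5) -> (-21, 0.5)

(-21, 0.5)


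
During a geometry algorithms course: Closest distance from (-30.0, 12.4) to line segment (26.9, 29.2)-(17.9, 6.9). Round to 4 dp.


Project P onto AB: t = 1 (clamped to [0,1])
Closest point on segment: (17.9, 6.9)
Distance: 48.2147

48.2147


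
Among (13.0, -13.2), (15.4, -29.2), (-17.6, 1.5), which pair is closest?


d(P0,P1) = 16.179, d(P0,P2) = 33.9478, d(P1,P2) = 45.0721
Closest: P0 and P1

Closest pair: (13.0, -13.2) and (15.4, -29.2), distance = 16.179


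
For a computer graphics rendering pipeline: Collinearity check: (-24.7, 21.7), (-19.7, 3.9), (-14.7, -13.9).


Cross product: ((-19.7)-(-24.7))*((-13.9)-21.7) - (3.9-21.7)*((-14.7)-(-24.7))
= 0

Yes, collinear


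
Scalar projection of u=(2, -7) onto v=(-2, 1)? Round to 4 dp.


u.v = -11, |v| = sqrt(5) = 2.2361
Scalar projection = u.v / |v| = -11 / sqrt(5) = -4.9193

-4.9193


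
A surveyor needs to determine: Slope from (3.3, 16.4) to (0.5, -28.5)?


slope = (y2-y1)/(x2-x1) = ((-28.5)-16.4)/(0.5-3.3) = (-44.9)/(-2.8) = 16.0357

16.0357


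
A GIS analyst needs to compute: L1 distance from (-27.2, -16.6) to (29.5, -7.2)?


|(-27.2)-29.5| + |(-16.6)-(-7.2)| = 56.7 + 9.4 = 66.1

66.1


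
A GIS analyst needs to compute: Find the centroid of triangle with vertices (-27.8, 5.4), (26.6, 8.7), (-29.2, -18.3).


Centroid = ((x_A+x_B+x_C)/3, (y_A+y_B+y_C)/3)
= (((-27.8)+26.6+(-29.2))/3, (5.4+8.7+(-18.3))/3)
= (-10.1333, -1.4)

(-10.1333, -1.4)
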